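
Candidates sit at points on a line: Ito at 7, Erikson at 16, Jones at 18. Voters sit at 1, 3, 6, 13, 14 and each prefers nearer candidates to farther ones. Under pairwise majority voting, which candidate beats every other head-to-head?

With single-peaked preferences on a line, the Condorcet winner is the candidate closest to the median voter.
The median voter (position 6) is closest to Ito at 7.
Check: Ito vs Erikson — voters closer to Ito: 3 of 5.

Ito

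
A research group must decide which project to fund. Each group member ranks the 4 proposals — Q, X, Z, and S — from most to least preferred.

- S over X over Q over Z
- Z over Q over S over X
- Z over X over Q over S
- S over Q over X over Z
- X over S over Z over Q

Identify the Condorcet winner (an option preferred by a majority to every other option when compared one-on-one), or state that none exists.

Head-to-head results (5 voters total):
Q vs X: X wins 3–2.
Q vs Z: Z wins 3–2.
Q vs S: S wins 3–2.
X vs Z: X wins 3–2.
X vs S: S wins 3–2.
Z vs S: S wins 3–2.
S beats each rival — Q (3–2), X (3–2), Z (3–2) — so S is the Condorcet winner.

S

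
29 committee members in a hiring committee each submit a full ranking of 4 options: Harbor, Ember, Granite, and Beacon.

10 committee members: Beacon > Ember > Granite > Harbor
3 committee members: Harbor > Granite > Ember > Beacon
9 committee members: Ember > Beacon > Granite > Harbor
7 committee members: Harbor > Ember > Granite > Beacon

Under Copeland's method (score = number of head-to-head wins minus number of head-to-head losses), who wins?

Ember

Pairwise results:
  Harbor vs Ember: Ember wins 19–10.
  Harbor vs Granite: Granite wins 19–10.
  Harbor vs Beacon: Beacon wins 19–10.
  Ember vs Granite: Ember wins 26–3.
  Ember vs Beacon: Ember wins 19–10.
  Granite vs Beacon: Beacon wins 19–10.
Copeland scores (wins − losses):
  Harbor: 0 − 3 = -3
  Ember: 3 − 0 = 3
  Granite: 1 − 2 = -1
  Beacon: 2 − 1 = 1
Ember has the best Copeland score.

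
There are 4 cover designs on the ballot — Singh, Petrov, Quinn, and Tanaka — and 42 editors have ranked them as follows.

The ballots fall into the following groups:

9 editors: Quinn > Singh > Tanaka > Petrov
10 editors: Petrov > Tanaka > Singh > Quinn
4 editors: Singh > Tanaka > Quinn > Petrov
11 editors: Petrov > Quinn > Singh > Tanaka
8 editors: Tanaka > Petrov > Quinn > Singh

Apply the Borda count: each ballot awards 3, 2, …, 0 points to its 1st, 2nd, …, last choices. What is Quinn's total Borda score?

Borda scores:
  Singh: 9·2 + 10·1 + 4·3 + 11·1 + 8·0 = 51
  Petrov: 9·0 + 10·3 + 4·0 + 11·3 + 8·2 = 79
  Quinn: 9·3 + 10·0 + 4·1 + 11·2 + 8·1 = 61
  Tanaka: 9·1 + 10·2 + 4·2 + 11·0 + 8·3 = 61

61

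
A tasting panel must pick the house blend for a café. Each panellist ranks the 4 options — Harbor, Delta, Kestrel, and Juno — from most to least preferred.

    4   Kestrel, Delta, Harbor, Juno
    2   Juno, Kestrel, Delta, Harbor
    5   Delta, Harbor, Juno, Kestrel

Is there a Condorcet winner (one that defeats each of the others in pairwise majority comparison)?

Head-to-head results (11 voters total):
Harbor vs Delta: Delta wins 11–0.
Harbor vs Kestrel: Kestrel wins 6–5.
Harbor vs Juno: Harbor wins 9–2.
Delta vs Kestrel: Kestrel wins 6–5.
Delta vs Juno: Delta wins 9–2.
Kestrel vs Juno: Juno wins 7–4.
No candidate beats all others: Harbor beats Juno beats Kestrel beats Harbor, a majority cycle.

No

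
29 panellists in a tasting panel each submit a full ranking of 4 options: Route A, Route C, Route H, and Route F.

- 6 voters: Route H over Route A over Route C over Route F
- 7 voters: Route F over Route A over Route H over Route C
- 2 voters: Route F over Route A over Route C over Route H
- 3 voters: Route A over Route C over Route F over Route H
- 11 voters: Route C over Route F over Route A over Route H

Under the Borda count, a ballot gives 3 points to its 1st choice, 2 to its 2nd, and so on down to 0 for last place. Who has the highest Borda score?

Route F

Borda scores:
  Route A: 6·2 + 7·2 + 2·2 + 3·3 + 11·1 = 50
  Route C: 6·1 + 7·0 + 2·1 + 3·2 + 11·3 = 47
  Route H: 6·3 + 7·1 + 2·0 + 3·0 + 11·0 = 25
  Route F: 6·0 + 7·3 + 2·3 + 3·1 + 11·2 = 52
Route F has the highest total.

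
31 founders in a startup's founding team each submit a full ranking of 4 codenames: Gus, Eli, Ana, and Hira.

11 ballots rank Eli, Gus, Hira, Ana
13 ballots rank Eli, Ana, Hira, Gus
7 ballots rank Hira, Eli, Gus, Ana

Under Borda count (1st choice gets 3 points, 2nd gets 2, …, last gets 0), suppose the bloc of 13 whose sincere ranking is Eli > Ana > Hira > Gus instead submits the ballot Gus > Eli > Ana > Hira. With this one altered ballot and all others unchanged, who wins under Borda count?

Eli

Borda totals with the altered ballot: Gus 68, Eli 73, Ana 13, Hira 32.
The winner is unchanged: still Eli.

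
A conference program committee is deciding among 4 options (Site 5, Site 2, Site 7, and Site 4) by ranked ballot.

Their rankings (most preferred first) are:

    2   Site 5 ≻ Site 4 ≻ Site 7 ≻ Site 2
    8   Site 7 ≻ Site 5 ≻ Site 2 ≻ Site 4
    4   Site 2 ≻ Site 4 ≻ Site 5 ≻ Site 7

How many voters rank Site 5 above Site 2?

Ballots ranking Site 5 above Site 2: 2+8 = 10.
Ballots ranking Site 2 above Site 5: 4.
So 10 of 14 voters prefer Site 5 to Site 2.

10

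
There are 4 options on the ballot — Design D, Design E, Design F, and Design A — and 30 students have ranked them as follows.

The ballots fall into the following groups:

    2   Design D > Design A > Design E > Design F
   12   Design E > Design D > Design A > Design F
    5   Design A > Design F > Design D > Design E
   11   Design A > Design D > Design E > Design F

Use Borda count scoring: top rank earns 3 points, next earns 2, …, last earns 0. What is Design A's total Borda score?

64

Borda scores:
  Design D: 2·3 + 12·2 + 5·1 + 11·2 = 57
  Design E: 2·1 + 12·3 + 5·0 + 11·1 = 49
  Design F: 2·0 + 12·0 + 5·2 + 11·0 = 10
  Design A: 2·2 + 12·1 + 5·3 + 11·3 = 64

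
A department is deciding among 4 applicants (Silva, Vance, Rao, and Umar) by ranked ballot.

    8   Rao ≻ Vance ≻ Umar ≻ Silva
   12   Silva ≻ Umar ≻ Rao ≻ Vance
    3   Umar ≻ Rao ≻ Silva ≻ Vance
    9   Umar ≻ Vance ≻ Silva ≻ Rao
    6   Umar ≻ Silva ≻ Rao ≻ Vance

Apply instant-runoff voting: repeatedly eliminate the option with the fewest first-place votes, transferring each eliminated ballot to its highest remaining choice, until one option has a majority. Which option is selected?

Umar

Round 1: Umar 18, Silva 12, Rao 8, Vance 0. Vance has the fewest and is eliminated.
Round 2: Umar 18, Silva 12, Rao 8. Rao has the fewest and is eliminated.
Round 3: Umar 26, Silva 12. Umar has a majority.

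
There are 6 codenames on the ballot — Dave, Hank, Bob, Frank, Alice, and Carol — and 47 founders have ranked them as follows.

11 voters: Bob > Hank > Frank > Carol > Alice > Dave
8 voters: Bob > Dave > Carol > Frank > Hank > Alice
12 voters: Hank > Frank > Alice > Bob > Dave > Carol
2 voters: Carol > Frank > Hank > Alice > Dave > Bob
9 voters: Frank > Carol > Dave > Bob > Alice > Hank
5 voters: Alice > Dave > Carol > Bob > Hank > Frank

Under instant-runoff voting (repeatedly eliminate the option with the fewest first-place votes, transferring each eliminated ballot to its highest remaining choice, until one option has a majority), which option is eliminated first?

Dave

Round 1: Bob 19, Hank 12, Frank 9, Alice 5, Carol 2, Dave 0. Dave has the fewest and is eliminated.
Round 2: Bob 19, Hank 12, Frank 9, Alice 5, Carol 2. Carol has the fewest and is eliminated.
Round 3: Bob 19, Hank 12, Frank 11, Alice 5. Alice has the fewest and is eliminated.
Round 4: Bob 24, Hank 12, Frank 11. Bob has a majority.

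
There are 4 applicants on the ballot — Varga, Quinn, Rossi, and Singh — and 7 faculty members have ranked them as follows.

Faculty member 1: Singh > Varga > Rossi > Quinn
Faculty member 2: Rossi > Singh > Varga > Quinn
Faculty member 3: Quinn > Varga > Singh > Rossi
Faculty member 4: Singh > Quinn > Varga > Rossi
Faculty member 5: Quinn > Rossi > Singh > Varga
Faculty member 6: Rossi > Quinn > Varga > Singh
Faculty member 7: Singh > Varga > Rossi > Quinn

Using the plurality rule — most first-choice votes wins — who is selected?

Singh

First-place vote totals:
  Varga: 0
  Quinn: 2
  Rossi: 2
  Singh: 3
Singh has the most first-place votes.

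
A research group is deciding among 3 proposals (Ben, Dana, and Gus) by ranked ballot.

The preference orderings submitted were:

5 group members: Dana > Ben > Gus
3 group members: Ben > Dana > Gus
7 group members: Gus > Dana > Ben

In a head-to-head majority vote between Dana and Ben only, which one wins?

Ballots ranking Dana above Ben: 5+7 = 12.
Ballots ranking Ben above Dana: 3.
Dana wins the head-to-head, 12–3.

Dana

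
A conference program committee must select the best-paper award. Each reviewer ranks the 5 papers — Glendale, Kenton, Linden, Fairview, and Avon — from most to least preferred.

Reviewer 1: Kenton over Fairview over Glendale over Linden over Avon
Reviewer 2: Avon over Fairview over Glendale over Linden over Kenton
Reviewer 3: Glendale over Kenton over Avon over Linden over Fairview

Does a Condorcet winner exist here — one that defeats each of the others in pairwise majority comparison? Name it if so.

Head-to-head results (3 voters total):
Glendale vs Kenton: Glendale wins 2–1.
Glendale vs Linden: Glendale wins 3–0.
Glendale vs Fairview: Fairview wins 2–1.
Glendale vs Avon: Glendale wins 2–1.
Kenton vs Linden: Kenton wins 2–1.
Kenton vs Fairview: Kenton wins 2–1.
Kenton vs Avon: Kenton wins 2–1.
Linden vs Fairview: Fairview wins 2–1.
Linden vs Avon: Avon wins 2–1.
Fairview vs Avon: Avon wins 2–1.
No candidate beats all others: Glendale beats Kenton beats Fairview beats Glendale, a majority cycle.

There is no Condorcet winner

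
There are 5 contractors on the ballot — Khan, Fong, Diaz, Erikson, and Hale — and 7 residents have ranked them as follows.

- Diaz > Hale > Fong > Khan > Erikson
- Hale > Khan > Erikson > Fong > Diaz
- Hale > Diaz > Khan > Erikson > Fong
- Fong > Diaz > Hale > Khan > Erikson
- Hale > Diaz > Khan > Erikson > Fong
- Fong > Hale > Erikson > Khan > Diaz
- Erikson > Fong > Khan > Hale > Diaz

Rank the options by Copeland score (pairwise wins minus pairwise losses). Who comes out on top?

Hale

Pairwise results:
  Khan vs Fong: Fong wins 4–3.
  Khan vs Diaz: Diaz wins 4–3.
  Khan vs Erikson: Khan wins 5–2.
  Khan vs Hale: Hale wins 6–1.
  Fong vs Diaz: Fong wins 4–3.
  Fong vs Erikson: Erikson wins 4–3.
  Fong vs Hale: Hale wins 4–3.
  Diaz vs Erikson: Diaz wins 4–3.
  Diaz vs Hale: Hale wins 5–2.
  Erikson vs Hale: Hale wins 6–1.
Copeland scores (wins − losses):
  Khan: 1 − 3 = -2
  Fong: 2 − 2 = 0
  Diaz: 2 − 2 = 0
  Erikson: 1 − 3 = -2
  Hale: 4 − 0 = 4
Hale has the best Copeland score.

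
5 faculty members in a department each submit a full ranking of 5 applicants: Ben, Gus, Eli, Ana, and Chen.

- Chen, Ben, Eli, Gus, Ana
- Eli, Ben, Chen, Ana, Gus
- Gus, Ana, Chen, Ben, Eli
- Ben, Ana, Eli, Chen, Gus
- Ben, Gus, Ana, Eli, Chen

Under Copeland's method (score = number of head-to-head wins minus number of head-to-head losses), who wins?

Pairwise results:
  Ben vs Gus: Ben wins 4–1.
  Ben vs Eli: Ben wins 4–1.
  Ben vs Ana: Ben wins 4–1.
  Ben vs Chen: Ben wins 3–2.
  Gus vs Eli: Eli wins 3–2.
  Gus vs Ana: Gus wins 3–2.
  Gus vs Chen: Chen wins 3–2.
  Eli vs Ana: Ana wins 3–2.
  Eli vs Chen: Eli wins 3–2.
  Ana vs Chen: Ana wins 3–2.
Copeland scores (wins − losses):
  Ben: 4 − 0 = 4
  Gus: 1 − 3 = -2
  Eli: 2 − 2 = 0
  Ana: 2 − 2 = 0
  Chen: 1 − 3 = -2
Ben has the best Copeland score.

Ben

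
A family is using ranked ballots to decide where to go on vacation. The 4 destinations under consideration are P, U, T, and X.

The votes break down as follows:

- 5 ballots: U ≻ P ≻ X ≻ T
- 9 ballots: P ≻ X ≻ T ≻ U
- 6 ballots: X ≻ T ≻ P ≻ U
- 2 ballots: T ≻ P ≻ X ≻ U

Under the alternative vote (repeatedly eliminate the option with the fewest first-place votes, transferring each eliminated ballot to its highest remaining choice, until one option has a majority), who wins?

Round 1: P 9, X 6, U 5, T 2. T has the fewest and is eliminated.
Round 2: P 11, X 6, U 5. U has the fewest and is eliminated.
Round 3: P 16, X 6. P has a majority.

P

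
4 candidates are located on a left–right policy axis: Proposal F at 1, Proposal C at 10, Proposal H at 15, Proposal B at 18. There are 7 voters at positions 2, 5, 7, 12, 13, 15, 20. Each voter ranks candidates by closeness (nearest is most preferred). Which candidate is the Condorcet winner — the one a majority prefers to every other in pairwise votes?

With single-peaked preferences on a line, the Condorcet winner is the candidate closest to the median voter.
The median voter (position 12) is closest to Proposal C at 10.
Check: Proposal C vs Proposal F — voters closer to Proposal C: 5 of 7.

Proposal C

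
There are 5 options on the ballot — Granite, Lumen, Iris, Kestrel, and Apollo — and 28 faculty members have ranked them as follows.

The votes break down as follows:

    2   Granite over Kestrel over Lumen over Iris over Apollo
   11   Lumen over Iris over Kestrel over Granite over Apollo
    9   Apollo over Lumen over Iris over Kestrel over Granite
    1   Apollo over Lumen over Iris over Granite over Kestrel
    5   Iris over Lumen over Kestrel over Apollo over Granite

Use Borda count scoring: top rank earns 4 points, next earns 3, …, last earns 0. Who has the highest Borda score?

Lumen

Borda scores:
  Granite: 2·4 + 11·1 + 9·0 + 1 + 5·0 = 20
  Lumen: 2·2 + 11·4 + 9·3 + 3 + 5·3 = 93
  Iris: 2·1 + 11·3 + 9·2 + 2 + 5·4 = 75
  Kestrel: 2·3 + 11·2 + 9·1 + 0 + 5·2 = 47
  Apollo: 2·0 + 11·0 + 9·4 + 4 + 5·1 = 45
Lumen has the highest total.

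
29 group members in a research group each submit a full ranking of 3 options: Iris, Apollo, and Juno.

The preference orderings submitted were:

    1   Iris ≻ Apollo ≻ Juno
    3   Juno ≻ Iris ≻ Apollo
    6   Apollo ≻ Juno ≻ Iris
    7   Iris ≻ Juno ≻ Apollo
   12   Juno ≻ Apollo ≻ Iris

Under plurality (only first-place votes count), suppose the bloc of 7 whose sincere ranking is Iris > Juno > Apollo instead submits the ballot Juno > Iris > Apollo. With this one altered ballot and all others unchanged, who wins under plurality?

First-place totals with the altered ballot: Iris 1, Apollo 6, Juno 22.
The winner is unchanged: still Juno.

Juno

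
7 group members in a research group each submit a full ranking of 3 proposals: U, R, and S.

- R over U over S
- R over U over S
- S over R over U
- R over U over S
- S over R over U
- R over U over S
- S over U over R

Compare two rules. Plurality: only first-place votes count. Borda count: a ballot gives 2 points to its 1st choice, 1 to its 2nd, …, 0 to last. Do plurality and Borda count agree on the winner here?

Plurality first-place counts: U 0, R 4, S 3 → R.
Borda totals: U 5, R 10, S 6 → R.
The two rules agree on R.

Yes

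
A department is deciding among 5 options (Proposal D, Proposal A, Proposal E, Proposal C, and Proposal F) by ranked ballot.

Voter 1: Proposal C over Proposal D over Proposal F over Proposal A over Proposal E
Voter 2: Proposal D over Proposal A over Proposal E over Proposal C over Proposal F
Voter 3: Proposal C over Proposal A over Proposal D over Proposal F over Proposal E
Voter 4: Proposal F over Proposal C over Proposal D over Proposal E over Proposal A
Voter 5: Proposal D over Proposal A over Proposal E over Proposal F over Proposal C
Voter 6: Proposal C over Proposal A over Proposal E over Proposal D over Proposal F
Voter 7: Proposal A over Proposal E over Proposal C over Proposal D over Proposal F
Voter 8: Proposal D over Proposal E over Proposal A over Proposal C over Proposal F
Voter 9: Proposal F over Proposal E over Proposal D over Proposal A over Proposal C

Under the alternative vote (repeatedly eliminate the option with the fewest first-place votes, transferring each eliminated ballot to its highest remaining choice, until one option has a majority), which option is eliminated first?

Proposal E

Round 1: Proposal D 3, Proposal C 3, Proposal F 2, Proposal A 1, Proposal E 0. Proposal E has the fewest and is eliminated.
Round 2: Proposal D 3, Proposal C 3, Proposal F 2, Proposal A 1. Proposal A has the fewest and is eliminated.
Round 3: Proposal C 4, Proposal D 3, Proposal F 2. Proposal F has the fewest and is eliminated.
Round 4: Proposal C 5, Proposal D 4. Proposal C has a majority.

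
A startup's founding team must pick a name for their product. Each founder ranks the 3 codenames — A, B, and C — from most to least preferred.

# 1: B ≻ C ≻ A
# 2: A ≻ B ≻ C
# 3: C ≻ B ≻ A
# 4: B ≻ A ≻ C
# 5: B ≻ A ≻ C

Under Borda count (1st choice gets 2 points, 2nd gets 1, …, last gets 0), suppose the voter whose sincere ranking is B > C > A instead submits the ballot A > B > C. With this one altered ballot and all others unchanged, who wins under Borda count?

B

Borda totals with the altered ballot: A 6, B 7, C 2.
The winner is unchanged: still B.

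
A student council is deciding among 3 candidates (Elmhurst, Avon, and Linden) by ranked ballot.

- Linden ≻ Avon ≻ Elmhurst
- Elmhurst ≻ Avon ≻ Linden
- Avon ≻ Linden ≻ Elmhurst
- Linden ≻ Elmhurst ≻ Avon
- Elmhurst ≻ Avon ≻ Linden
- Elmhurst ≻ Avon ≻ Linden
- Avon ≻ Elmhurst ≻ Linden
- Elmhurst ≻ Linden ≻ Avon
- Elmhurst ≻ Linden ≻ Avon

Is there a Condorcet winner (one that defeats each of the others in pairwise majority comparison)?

Yes

Head-to-head results (9 voters total):
Elmhurst vs Avon: Elmhurst wins 6–3.
Elmhurst vs Linden: Elmhurst wins 6–3.
Avon vs Linden: Avon wins 5–4.
Elmhurst beats each rival — Avon (6–3), Linden (6–3) — so Elmhurst is the Condorcet winner.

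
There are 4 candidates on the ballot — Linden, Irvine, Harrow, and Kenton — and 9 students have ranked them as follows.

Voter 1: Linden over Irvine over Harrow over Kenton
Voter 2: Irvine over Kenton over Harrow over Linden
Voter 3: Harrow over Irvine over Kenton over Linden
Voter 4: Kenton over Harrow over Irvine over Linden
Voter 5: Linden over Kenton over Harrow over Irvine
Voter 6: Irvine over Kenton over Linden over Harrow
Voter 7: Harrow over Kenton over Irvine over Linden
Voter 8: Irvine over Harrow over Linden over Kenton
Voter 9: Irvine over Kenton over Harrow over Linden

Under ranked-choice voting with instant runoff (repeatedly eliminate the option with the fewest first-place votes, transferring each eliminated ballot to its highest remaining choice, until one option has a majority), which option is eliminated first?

Round 1: Irvine 4, Linden 2, Harrow 2, Kenton 1. Kenton has the fewest and is eliminated.
Round 2: Irvine 4, Harrow 3, Linden 2. Linden has the fewest and is eliminated.
Round 3: Irvine 5, Harrow 4. Irvine has a majority.

Kenton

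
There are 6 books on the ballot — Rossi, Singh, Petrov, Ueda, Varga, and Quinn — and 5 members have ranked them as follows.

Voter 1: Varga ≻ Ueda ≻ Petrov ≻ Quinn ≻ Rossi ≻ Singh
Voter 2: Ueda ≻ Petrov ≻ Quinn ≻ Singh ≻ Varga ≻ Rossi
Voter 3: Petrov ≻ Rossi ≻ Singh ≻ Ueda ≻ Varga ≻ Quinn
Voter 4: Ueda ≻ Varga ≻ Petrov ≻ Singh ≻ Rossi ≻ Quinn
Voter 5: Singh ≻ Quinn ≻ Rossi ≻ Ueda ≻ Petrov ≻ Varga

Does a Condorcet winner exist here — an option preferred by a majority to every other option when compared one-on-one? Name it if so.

Head-to-head results (5 voters total):
Rossi vs Singh: Singh wins 3–2.
Rossi vs Petrov: Petrov wins 4–1.
Rossi vs Ueda: Ueda wins 3–2.
Rossi vs Varga: Varga wins 3–2.
Rossi vs Quinn: Quinn wins 3–2.
Singh vs Petrov: Petrov wins 4–1.
Singh vs Ueda: Ueda wins 3–2.
Singh vs Varga: Singh wins 3–2.
Singh vs Quinn: Singh wins 3–2.
Petrov vs Ueda: Ueda wins 4–1.
Petrov vs Varga: Petrov wins 3–2.
Petrov vs Quinn: Petrov wins 4–1.
Ueda vs Varga: Ueda wins 4–1.
Ueda vs Quinn: Ueda wins 4–1.
Varga vs Quinn: Varga wins 3–2.
Ueda beats each rival — Rossi (3–2), Singh (3–2), Petrov (4–1), Varga (4–1), Quinn (4–1) — so Ueda is the Condorcet winner.

Ueda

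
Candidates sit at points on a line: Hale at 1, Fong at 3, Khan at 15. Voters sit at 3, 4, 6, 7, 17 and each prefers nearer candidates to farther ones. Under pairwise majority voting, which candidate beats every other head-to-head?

Fong

With single-peaked preferences on a line, the Condorcet winner is the candidate closest to the median voter.
The median voter (position 6) is closest to Fong at 3.
Check: Fong vs Hale — voters closer to Fong: 5 of 5.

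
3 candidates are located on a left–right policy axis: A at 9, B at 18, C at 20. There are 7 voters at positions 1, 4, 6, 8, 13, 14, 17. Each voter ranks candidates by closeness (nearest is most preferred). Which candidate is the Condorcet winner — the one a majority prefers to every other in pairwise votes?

A

With single-peaked preferences on a line, the Condorcet winner is the candidate closest to the median voter.
The median voter (position 8) is closest to A at 9.
Check: A vs C — voters closer to A: 6 of 7.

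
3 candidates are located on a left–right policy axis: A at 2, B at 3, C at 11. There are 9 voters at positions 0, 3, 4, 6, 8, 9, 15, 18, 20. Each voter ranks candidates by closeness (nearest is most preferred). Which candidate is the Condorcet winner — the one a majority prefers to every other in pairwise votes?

C

With single-peaked preferences on a line, the Condorcet winner is the candidate closest to the median voter.
The median voter (position 8) is closest to C at 11.
Check: C vs B — voters closer to C: 5 of 9.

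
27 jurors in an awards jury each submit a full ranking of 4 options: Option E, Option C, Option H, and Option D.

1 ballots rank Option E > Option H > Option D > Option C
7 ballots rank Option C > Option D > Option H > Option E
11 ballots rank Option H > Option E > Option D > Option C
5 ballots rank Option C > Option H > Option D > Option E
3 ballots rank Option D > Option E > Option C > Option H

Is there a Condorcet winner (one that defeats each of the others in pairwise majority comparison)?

Head-to-head results (27 voters total):
Option E vs Option C: Option E wins 15–12.
Option E vs Option H: Option H wins 23–4.
Option E vs Option D: Option D wins 15–12.
Option C vs Option H: Option C wins 15–12.
Option C vs Option D: Option D wins 15–12.
Option H vs Option D: Option H wins 17–10.
No candidate beats all others: Option E beats Option C beats Option H beats Option E, a majority cycle.

No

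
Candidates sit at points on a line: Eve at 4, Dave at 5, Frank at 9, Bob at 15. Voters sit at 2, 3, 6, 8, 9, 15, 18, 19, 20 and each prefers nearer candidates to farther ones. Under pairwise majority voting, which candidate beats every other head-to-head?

Frank

With single-peaked preferences on a line, the Condorcet winner is the candidate closest to the median voter.
The median voter (position 9) is closest to Frank at 9.
Check: Frank vs Dave — voters closer to Frank: 6 of 9.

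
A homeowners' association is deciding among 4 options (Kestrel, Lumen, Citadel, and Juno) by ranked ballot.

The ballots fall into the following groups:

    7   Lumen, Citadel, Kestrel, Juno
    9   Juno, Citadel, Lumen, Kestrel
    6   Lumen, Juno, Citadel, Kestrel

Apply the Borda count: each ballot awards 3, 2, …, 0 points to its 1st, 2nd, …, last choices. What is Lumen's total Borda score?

Borda scores:
  Kestrel: 7·1 + 9·0 + 6·0 = 7
  Lumen: 7·3 + 9·1 + 6·3 = 48
  Citadel: 7·2 + 9·2 + 6·1 = 38
  Juno: 7·0 + 9·3 + 6·2 = 39

48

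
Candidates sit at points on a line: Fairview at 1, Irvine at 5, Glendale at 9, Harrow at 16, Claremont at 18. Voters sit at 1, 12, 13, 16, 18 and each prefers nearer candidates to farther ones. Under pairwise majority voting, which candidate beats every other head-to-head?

Harrow

With single-peaked preferences on a line, the Condorcet winner is the candidate closest to the median voter.
The median voter (position 13) is closest to Harrow at 16.
Check: Harrow vs Glendale — voters closer to Harrow: 3 of 5.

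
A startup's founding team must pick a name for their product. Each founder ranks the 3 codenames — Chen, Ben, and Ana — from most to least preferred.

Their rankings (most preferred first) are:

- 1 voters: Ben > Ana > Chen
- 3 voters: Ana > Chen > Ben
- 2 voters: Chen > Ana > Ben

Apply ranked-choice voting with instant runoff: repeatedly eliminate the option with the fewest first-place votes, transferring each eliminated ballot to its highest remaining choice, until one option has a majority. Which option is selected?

Ana

Round 1: Ana 3, Chen 2, Ben 1. Ben has the fewest and is eliminated.
Round 2: Ana 4, Chen 2. Ana has a majority.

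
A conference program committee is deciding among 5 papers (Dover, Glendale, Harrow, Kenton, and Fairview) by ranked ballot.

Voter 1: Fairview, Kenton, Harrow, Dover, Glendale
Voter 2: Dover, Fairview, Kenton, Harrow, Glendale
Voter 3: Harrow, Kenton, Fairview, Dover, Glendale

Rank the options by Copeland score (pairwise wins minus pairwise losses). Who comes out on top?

Pairwise results:
  Dover vs Glendale: Dover wins 3–0.
  Dover vs Harrow: Harrow wins 2–1.
  Dover vs Kenton: Kenton wins 2–1.
  Dover vs Fairview: Fairview wins 2–1.
  Glendale vs Harrow: Harrow wins 3–0.
  Glendale vs Kenton: Kenton wins 3–0.
  Glendale vs Fairview: Fairview wins 3–0.
  Harrow vs Kenton: Kenton wins 2–1.
  Harrow vs Fairview: Fairview wins 2–1.
  Kenton vs Fairview: Fairview wins 2–1.
Copeland scores (wins − losses):
  Dover: 1 − 3 = -2
  Glendale: 0 − 4 = -4
  Harrow: 2 − 2 = 0
  Kenton: 3 − 1 = 2
  Fairview: 4 − 0 = 4
Fairview has the best Copeland score.

Fairview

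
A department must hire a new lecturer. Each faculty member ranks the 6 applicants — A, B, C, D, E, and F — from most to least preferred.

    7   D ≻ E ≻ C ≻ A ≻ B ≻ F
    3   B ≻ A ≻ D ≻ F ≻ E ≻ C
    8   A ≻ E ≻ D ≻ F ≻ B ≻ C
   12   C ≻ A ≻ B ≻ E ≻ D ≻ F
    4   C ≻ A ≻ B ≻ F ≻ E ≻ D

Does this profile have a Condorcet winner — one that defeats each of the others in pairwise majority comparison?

No

Head-to-head results (34 voters total):
A vs B: A wins 31–3.
A vs C: C wins 23–11.
A vs D: A wins 27–7.
A vs E: A wins 27–7.
A vs F: A wins 34–0.
B vs C: C wins 23–11.
B vs D: B wins 19–15.
B vs E: B wins 19–15.
B vs F: B wins 26–8.
C vs D: D wins 18–16.
C vs E: E wins 18–16.
C vs F: C wins 23–11.
D vs E: E wins 24–10.
D vs F: D wins 30–4.
E vs F: E wins 27–7.
No candidate beats all others: A beats D beats C beats A, a majority cycle.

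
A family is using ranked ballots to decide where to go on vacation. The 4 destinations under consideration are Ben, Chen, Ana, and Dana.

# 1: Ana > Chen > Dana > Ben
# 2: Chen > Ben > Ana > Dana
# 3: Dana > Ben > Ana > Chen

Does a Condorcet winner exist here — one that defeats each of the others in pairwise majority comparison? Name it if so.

There is no Condorcet winner

Head-to-head results (3 voters total):
Ben vs Chen: Chen wins 2–1.
Ben vs Ana: Ben wins 2–1.
Ben vs Dana: Dana wins 2–1.
Chen vs Ana: Ana wins 2–1.
Chen vs Dana: Chen wins 2–1.
Ana vs Dana: Ana wins 2–1.
No candidate beats all others: Ben beats Ana beats Chen beats Ben, a majority cycle.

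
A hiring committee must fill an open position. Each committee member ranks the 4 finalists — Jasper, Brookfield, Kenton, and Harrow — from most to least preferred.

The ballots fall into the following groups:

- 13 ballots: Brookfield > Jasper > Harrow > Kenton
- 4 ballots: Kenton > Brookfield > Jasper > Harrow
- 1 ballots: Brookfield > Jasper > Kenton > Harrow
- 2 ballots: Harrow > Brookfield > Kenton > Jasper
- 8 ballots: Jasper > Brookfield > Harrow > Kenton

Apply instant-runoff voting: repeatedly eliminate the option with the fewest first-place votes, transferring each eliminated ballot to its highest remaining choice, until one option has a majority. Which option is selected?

Brookfield

Round 1: Brookfield 14, Jasper 8, Kenton 4, Harrow 2. Harrow has the fewest and is eliminated.
Round 2: Brookfield 16, Jasper 8, Kenton 4. Brookfield has a majority.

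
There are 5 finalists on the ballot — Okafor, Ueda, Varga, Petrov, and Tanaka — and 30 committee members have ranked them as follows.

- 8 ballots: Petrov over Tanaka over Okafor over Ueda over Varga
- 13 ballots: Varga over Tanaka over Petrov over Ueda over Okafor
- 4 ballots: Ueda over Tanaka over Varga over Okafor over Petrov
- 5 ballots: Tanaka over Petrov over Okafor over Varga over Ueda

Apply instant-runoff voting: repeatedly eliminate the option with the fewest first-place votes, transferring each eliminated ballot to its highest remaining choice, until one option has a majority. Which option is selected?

Tanaka

Round 1: Varga 13, Petrov 8, Tanaka 5, Ueda 4, Okafor 0. Okafor has the fewest and is eliminated.
Round 2: Varga 13, Petrov 8, Tanaka 5, Ueda 4. Ueda has the fewest and is eliminated.
Round 3: Varga 13, Tanaka 9, Petrov 8. Petrov has the fewest and is eliminated.
Round 4: Tanaka 17, Varga 13. Tanaka has a majority.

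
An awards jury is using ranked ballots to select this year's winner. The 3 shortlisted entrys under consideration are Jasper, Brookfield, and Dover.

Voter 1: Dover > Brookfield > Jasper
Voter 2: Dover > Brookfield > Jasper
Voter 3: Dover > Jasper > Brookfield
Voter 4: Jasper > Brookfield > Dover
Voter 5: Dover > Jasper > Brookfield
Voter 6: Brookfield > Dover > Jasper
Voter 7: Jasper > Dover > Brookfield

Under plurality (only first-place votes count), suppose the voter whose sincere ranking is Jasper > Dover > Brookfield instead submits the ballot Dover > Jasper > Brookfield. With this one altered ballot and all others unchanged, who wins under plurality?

Dover

First-place totals with the altered ballot: Jasper 1, Brookfield 1, Dover 5.
The winner is unchanged: still Dover.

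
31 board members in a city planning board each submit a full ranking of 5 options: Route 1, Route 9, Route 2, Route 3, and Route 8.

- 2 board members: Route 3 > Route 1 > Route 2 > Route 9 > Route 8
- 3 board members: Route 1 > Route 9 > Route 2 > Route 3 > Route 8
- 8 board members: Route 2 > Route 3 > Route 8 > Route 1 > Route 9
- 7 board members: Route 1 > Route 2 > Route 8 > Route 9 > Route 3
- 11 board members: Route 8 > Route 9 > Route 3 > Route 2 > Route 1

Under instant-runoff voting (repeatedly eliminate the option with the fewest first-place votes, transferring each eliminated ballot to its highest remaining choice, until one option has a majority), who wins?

Round 1: Route 8 11, Route 1 10, Route 2 8, Route 3 2, Route 9 0. Route 9 has the fewest and is eliminated.
Round 2: Route 8 11, Route 1 10, Route 2 8, Route 3 2. Route 3 has the fewest and is eliminated.
Round 3: Route 1 12, Route 8 11, Route 2 8. Route 2 has the fewest and is eliminated.
Round 4: Route 8 19, Route 1 12. Route 8 has a majority.

Route 8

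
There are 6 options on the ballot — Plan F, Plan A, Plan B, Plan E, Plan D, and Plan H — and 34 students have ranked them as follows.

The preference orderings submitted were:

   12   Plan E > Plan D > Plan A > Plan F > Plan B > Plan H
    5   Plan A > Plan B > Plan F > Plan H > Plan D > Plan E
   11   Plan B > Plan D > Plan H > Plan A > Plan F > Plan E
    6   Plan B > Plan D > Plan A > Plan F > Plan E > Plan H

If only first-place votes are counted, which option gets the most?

First-place vote totals:
  Plan F: 0
  Plan A: 5
  Plan B: 17
  Plan E: 12
  Plan D: 0
  Plan H: 0
Plan B has the most first-place votes.

Plan B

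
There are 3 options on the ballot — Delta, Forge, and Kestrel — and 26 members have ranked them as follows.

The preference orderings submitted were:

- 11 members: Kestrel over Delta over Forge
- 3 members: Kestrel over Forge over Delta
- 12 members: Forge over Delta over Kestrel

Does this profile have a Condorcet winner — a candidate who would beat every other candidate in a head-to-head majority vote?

Head-to-head results (26 voters total):
Delta vs Forge: Forge wins 15–11.
Delta vs Kestrel: Kestrel wins 14–12.
Forge vs Kestrel: Kestrel wins 14–12.
Kestrel beats each rival — Delta (14–12), Forge (14–12) — so Kestrel is the Condorcet winner.

Yes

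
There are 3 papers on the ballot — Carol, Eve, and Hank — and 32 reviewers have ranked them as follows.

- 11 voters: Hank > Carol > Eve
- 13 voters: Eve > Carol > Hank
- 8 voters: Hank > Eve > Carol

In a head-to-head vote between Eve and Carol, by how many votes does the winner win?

10

Ballots ranking Eve above Carol: 13+8 = 21.
Ballots ranking Carol above Eve: 11.
Eve wins 21–11, a margin of 10.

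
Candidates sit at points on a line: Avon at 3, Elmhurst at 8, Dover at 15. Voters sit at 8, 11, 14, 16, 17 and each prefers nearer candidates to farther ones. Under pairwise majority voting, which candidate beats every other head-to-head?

With single-peaked preferences on a line, the Condorcet winner is the candidate closest to the median voter.
The median voter (position 14) is closest to Dover at 15.
Check: Dover vs Elmhurst — voters closer to Dover: 3 of 5.

Dover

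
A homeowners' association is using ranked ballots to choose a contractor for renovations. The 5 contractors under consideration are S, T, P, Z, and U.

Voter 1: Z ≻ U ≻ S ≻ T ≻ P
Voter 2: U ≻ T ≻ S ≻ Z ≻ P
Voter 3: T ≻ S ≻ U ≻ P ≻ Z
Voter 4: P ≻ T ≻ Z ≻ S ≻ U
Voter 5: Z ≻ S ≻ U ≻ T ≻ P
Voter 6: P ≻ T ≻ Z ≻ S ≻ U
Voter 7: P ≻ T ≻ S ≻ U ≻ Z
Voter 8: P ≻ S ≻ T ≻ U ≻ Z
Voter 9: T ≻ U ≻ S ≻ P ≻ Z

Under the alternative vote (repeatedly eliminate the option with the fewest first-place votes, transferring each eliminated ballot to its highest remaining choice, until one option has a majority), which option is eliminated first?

S

Round 1: P 4, T 2, Z 2, U 1, S 0. S has the fewest and is eliminated.
Round 2: P 4, T 2, Z 2, U 1. U has the fewest and is eliminated.
Round 3: P 4, T 3, Z 2. Z has the fewest and is eliminated.
Round 4: T 5, P 4. T has a majority.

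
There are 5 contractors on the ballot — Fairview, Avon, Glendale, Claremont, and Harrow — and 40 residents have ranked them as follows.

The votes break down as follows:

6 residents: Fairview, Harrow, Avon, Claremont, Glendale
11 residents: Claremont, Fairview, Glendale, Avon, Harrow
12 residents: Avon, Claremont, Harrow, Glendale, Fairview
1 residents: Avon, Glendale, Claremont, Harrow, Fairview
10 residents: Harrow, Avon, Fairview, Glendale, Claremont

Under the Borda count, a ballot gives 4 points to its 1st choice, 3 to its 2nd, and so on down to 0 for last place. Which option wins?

Borda scores:
  Fairview: 6·4 + 11·3 + 12·0 + 0 + 10·2 = 77
  Avon: 6·2 + 11·1 + 12·4 + 4 + 10·3 = 105
  Glendale: 6·0 + 11·2 + 12·1 + 3 + 10·1 = 47
  Claremont: 6·1 + 11·4 + 12·3 + 2 + 10·0 = 88
  Harrow: 6·3 + 11·0 + 12·2 + 1 + 10·4 = 83
Avon has the highest total.

Avon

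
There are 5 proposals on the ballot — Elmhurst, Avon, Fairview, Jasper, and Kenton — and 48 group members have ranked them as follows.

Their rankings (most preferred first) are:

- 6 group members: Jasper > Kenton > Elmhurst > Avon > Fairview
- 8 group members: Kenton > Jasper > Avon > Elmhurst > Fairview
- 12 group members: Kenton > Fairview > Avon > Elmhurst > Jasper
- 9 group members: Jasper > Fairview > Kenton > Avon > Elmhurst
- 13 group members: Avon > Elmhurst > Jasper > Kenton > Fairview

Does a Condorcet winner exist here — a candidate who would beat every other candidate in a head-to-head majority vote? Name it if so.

There is no Condorcet winner

Head-to-head results (48 voters total):
Elmhurst vs Avon: Avon wins 42–6.
Elmhurst vs Fairview: Elmhurst wins 27–21.
Elmhurst vs Jasper: Elmhurst wins 25–23.
Elmhurst vs Kenton: Kenton wins 35–13.
Avon vs Fairview: Avon wins 27–21.
Avon vs Jasper: Avon wins 25–23.
Avon vs Kenton: Kenton wins 35–13.
Fairview vs Jasper: Jasper wins 36–12.
Fairview vs Kenton: Kenton wins 39–9.
Jasper vs Kenton: Jasper wins 28–20.
No candidate beats all others: Elmhurst beats Jasper beats Kenton beats Elmhurst, a majority cycle.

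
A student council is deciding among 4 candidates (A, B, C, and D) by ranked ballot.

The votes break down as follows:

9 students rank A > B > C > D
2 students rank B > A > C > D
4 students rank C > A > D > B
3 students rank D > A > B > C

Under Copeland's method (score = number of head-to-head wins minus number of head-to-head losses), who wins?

Pairwise results:
  A vs B: A wins 16–2.
  A vs C: A wins 14–4.
  A vs D: A wins 15–3.
  B vs C: B wins 14–4.
  B vs D: B wins 11–7.
  C vs D: C wins 15–3.
Copeland scores (wins − losses):
  A: 3 − 0 = 3
  B: 2 − 1 = 1
  C: 1 − 2 = -1
  D: 0 − 3 = -3
A has the best Copeland score.

A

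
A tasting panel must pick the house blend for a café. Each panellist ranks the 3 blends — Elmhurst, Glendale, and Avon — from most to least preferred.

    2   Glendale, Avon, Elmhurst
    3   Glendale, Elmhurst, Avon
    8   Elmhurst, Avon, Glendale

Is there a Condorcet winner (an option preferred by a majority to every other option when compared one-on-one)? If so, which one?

Head-to-head results (13 voters total):
Elmhurst vs Glendale: Elmhurst wins 8–5.
Elmhurst vs Avon: Elmhurst wins 11–2.
Glendale vs Avon: Avon wins 8–5.
Elmhurst beats each rival — Glendale (8–5), Avon (11–2) — so Elmhurst is the Condorcet winner.

Elmhurst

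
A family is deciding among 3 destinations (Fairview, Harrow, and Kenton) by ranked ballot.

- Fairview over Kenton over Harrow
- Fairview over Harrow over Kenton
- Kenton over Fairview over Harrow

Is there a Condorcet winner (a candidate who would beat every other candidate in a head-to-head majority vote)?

Yes

Head-to-head results (3 voters total):
Fairview vs Harrow: Fairview wins 3–0.
Fairview vs Kenton: Fairview wins 2–1.
Harrow vs Kenton: Kenton wins 2–1.
Fairview beats each rival — Harrow (3–0), Kenton (2–1) — so Fairview is the Condorcet winner.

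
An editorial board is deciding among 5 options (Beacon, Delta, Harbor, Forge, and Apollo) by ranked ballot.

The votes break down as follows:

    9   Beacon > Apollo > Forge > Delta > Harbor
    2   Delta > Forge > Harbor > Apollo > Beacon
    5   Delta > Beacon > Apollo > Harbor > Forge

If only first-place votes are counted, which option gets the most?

First-place vote totals:
  Beacon: 9
  Delta: 7
  Harbor: 0
  Forge: 0
  Apollo: 0
Beacon has the most first-place votes.

Beacon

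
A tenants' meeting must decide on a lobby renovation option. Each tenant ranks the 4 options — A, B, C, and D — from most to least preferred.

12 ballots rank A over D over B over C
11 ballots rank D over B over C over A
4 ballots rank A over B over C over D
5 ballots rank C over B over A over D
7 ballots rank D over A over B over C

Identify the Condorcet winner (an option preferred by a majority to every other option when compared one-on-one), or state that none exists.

Head-to-head results (39 voters total):
A vs B: A wins 23–16.
A vs C: A wins 23–16.
A vs D: A wins 21–18.
B vs C: B wins 34–5.
B vs D: D wins 30–9.
C vs D: D wins 30–9.
A beats each rival — B (23–16), C (23–16), D (21–18) — so A is the Condorcet winner.

A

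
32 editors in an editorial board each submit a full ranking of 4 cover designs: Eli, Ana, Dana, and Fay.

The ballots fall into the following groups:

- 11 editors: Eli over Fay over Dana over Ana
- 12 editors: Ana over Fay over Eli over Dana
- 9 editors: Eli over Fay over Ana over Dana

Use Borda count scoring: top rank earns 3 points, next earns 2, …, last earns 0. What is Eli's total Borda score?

Borda scores:
  Eli: 11·3 + 12·1 + 9·3 = 72
  Ana: 11·0 + 12·3 + 9·1 = 45
  Dana: 11·1 + 12·0 + 9·0 = 11
  Fay: 11·2 + 12·2 + 9·2 = 64

72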